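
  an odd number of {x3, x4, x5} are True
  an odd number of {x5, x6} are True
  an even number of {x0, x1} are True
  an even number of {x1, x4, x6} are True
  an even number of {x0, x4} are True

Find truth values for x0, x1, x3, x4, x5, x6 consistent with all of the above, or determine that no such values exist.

x0: True, x1: True, x3: True, x4: True, x5: True, x6: False

{x3, x4, x5}: 3 true → odd ✓
{x5, x6}: 1 true → odd ✓
{x0, x1}: 2 true → even ✓
{x1, x4, x6}: 2 true → even ✓
{x0, x4}: 2 true → even ✓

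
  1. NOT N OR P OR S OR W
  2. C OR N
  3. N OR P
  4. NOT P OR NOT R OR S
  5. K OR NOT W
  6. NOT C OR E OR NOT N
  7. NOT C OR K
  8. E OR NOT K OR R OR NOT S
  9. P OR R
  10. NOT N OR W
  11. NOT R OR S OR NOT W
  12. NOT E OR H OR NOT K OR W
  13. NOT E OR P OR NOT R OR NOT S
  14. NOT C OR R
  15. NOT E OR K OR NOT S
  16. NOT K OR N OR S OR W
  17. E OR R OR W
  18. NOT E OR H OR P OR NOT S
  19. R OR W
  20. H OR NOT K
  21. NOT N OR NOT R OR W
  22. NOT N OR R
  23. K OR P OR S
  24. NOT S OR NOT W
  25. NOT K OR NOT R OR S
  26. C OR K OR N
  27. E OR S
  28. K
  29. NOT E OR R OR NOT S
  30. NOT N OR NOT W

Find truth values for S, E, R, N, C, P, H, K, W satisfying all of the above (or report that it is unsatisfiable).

S=T, E=F, R=T, N=F, C=T, P=T, H=T, K=T, W=F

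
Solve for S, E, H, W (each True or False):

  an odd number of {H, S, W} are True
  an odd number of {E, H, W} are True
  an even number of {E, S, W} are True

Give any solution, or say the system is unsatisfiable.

S: False, E: False, H: True, W: False

{H, S, W}: 1 true → odd ✓
{E, H, W}: 1 true → odd ✓
{E, S, W}: 0 true → even ✓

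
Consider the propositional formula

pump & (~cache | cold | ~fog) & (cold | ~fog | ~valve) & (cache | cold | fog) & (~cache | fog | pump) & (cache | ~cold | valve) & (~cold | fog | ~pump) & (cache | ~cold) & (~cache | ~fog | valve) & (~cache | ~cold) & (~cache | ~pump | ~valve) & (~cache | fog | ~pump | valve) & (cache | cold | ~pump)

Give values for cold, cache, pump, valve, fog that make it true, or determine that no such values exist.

The formula is unsatisfiable.

Case cache = True:
  (pump) forces pump = True.
  (~cache | ~cold) forces cold = False.
  (~cache | cold | ~fog) forces fog = False.
  (~cache | ~pump | ~valve) forces valve = False.
  Clause (~cache | fog | ~pump | valve) is falsified — contradiction.
Case cache = False:
  (pump) forces pump = True.
  (cache | ~cold) forces cold = False.
  Clause (cache | cold | ~pump) is falsified — contradiction.
Both cases fail, so the formula is unsatisfiable.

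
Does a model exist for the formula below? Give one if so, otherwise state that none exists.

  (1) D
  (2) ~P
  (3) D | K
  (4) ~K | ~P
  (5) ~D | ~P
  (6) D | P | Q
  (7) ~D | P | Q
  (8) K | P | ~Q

K=T, Q=T, D=T, P=F

Unit clause (D) forces D = True.
Unit clause (~P) forces P = False.
In (~D | P | Q) only Q is left, so Q = True.
In (K | P | ~Q) only K is left, so K = True.
All clauses satisfied.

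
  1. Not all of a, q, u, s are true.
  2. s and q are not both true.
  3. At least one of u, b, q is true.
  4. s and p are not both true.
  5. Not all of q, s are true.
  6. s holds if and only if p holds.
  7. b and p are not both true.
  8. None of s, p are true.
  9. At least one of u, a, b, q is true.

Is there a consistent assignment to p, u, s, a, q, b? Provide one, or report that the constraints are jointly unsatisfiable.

p=F; u=F; s=F; a=F; q=T; b=T

  (1) {a, q, u, s}: 1/4 true — not all ✓
  (2) s=F, q=T — not both ✓
  (3) {u, b, q}: 2 true — at least one ✓
  (4) s=F, p=F — not both ✓
  (5) {q, s}: 1/2 true — not all ✓
  (6) s=F, p=F — same ✓
  (7) b=T, p=F — not both ✓
  (8) {s, p}: 0 true — none ✓
  (9) {u, a, b, q}: 2 true — at least one ✓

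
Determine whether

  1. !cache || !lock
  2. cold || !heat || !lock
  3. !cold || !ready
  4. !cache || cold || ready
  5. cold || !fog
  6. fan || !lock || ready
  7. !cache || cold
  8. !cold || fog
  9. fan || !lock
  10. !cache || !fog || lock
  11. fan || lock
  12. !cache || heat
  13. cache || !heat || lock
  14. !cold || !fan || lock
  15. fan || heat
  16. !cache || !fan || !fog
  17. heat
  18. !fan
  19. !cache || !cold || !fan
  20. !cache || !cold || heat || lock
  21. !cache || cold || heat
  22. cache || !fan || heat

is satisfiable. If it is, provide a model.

The formula is unsatisfiable.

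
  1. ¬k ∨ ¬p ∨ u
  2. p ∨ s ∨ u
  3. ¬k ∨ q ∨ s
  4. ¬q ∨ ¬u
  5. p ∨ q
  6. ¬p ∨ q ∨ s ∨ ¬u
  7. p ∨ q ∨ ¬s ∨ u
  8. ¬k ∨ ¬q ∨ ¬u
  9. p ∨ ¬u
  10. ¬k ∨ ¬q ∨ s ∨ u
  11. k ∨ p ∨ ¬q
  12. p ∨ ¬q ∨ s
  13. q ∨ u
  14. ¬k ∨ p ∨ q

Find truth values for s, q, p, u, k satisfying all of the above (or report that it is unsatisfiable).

Set s = True.
Set q = True.
  then (¬q ∨ ¬u) forces u = False.
Set p = False.
  then (k ∨ p ∨ ¬q) forces k = True.
All clauses satisfied.

s = True; q = True; p = False; u = False; k = True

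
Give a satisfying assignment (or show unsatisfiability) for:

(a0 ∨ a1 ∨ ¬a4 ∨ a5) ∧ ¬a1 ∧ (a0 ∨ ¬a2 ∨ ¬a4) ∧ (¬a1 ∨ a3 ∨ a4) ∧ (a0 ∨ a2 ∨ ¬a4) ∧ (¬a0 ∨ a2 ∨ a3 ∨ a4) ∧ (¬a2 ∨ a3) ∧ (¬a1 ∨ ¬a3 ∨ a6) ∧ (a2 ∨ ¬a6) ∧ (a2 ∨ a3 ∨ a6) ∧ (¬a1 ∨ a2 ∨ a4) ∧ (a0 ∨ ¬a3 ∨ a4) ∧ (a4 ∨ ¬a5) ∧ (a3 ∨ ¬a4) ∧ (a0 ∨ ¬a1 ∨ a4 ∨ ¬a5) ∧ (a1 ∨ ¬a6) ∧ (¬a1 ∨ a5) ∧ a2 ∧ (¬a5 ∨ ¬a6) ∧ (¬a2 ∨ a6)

Unsatisfiable

Case a1 = True:
  Clause (¬a1) is falsified — contradiction.
Case a1 = False:
  (a1 ∨ ¬a6) forces a6 = False.
  (a2) forces a2 = True.
  Clause (¬a2 ∨ a6) is falsified — contradiction.
Both cases fail, so the formula is unsatisfiable.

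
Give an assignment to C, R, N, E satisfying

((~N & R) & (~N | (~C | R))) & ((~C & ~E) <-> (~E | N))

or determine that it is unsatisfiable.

C = False; R = True; N = False; E = False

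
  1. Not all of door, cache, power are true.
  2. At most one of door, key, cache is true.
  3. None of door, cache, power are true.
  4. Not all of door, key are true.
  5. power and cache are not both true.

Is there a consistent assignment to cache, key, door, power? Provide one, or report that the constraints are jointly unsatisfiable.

cache = False; key = True; door = False; power = False

  (1) {door, cache, power}: 0/3 true — not all ✓
  (2) {door, key, cache}: 1 true — at most one ✓
  (3) {door, cache, power}: 0 true — none ✓
  (4) {door, key}: 1/2 true — not all ✓
  (5) power=F, cache=F — not both ✓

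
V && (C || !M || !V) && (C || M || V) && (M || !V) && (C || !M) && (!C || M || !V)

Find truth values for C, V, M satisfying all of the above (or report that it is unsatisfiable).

Unit clause (V) forces V = True.
In (M || !V) only M is left, so M = True.
In (C || !M) only C is left, so C = True.
Check each clause:
  (V): V holds.
  (C || !M || !V): C holds.
  (C || M || V): C holds.
  (M || !V): M holds.
  (C || !M): C holds.
  (!C || M || !V): M holds.
All clauses satisfied.

C: True, V: True, M: True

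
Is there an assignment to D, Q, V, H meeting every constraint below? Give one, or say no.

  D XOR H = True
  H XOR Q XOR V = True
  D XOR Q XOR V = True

Adding constraints 1, 2, 3 mod 2: every variable appears an even number of times on the left, so the left side is 0.
But the right sides sum to 1 (mod 2). 0 ≠ 1 — the system is inconsistent.

UNSATISFIABLE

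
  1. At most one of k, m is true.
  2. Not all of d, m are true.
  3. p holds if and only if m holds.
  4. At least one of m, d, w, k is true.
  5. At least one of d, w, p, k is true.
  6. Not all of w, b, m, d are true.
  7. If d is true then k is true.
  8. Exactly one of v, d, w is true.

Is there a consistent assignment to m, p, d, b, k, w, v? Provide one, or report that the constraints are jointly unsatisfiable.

m = False, p = False, d = True, b = False, k = True, w = False, v = False

  (1) {k, m}: 1 true — at most one ✓
  (2) {d, m}: 1/2 true — not all ✓
  (3) p=F, m=F — same ✓
  (4) {m, d, w, k}: 2 true — at least one ✓
  (5) {d, w, p, k}: 2 true — at least one ✓
  (6) {w, b, m, d}: 1/4 true — not all ✓
  (7) d=T ⇒ k: T ✓
  (8) {v, d, w}: 1 true — exactly one ✓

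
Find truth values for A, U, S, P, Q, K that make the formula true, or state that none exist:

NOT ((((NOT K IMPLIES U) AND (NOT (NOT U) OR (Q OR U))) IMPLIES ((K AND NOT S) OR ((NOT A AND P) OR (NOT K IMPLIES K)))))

A = True, U = True, S = False, P = True, Q = False, K = False

  NOT ((((NOT K IMPLIES U) AND (NOT (NOT U) OR (Q OR U))) IMPLIES ((K AND NOT S) OR ((NOT A AND P) OR (NOT K IMPLIES K))))) = True
    ((NOT K IMPLIES U) AND (NOT (NOT U) OR (Q OR U))) IMPLIES ((K AND NOT S) OR ((NOT A AND P) OR (NOT K IMPLIES K))) = False
      (NOT K IMPLIES U) AND (NOT (NOT U) OR (Q OR U)) = True
        NOT K IMPLIES U = True
          NOT K = True
        NOT (NOT U) OR (Q OR U) = True
          NOT (NOT U) = True
            NOT U = False
          Q OR U = True
      (K AND NOT S) OR ((NOT A AND P) OR (NOT K IMPLIES K)) = False
        K AND NOT S = False
          NOT S = True
        (NOT A AND P) OR (NOT K IMPLIES K) = False
          NOT A AND P = False
            NOT A = False
          NOT K IMPLIES K = False
            NOT K = True
The formula evaluates to True.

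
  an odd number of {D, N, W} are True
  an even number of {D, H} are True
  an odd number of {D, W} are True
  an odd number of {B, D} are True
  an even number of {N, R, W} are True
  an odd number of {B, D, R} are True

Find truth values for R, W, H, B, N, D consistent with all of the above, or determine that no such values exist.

R = False, W = False, H = True, B = False, N = False, D = True

{D, N, W}: 1 true → odd ✓
{D, H}: 2 true → even ✓
{D, W}: 1 true → odd ✓
{B, D}: 1 true → odd ✓
{N, R, W}: 0 true → even ✓
{B, D, R}: 1 true → odd ✓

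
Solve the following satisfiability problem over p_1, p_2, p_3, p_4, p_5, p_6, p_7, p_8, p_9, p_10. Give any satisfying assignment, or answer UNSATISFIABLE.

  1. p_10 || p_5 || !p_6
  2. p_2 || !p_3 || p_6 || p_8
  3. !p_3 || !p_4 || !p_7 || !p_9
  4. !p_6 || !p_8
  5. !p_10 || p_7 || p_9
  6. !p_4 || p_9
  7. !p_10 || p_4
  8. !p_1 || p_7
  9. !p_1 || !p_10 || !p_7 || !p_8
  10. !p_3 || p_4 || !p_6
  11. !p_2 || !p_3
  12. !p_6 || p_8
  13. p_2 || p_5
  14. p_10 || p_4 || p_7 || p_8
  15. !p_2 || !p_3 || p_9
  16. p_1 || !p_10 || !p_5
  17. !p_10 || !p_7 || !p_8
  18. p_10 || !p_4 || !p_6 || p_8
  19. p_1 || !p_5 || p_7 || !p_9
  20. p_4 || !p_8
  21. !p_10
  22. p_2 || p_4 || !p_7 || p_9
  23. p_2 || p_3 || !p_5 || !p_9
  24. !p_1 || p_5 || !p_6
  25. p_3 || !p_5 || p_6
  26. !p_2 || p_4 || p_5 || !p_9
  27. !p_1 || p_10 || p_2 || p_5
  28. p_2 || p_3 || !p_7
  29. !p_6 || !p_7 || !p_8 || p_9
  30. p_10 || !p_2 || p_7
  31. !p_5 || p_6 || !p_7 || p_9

Unit clause (!p_10) forces p_10 = False.
Set p_1 = True.
  then (!p_1 || p_7) forces p_7 = True.
Set p_2 = True.
  then (!p_2 || !p_3) forces p_3 = False.
Set p_4 = True.
  then (!p_4 || p_9) forces p_9 = True.
Try p_5 = True:
  (p_3 || !p_5 || p_6) forces p_6 = True.
  (!p_6 || !p_8) forces p_8 = False.
  clause (!p_6 || p_8) is falsified — backtrack.
So p_5 = False.
  then (p_10 || p_5 || !p_6) forces p_6 = False.
Set p_8 = False.
All clauses satisfied.

p_1 = True, p_2 = True, p_3 = False, p_4 = True, p_5 = False, p_6 = False, p_7 = True, p_8 = False, p_9 = True, p_10 = False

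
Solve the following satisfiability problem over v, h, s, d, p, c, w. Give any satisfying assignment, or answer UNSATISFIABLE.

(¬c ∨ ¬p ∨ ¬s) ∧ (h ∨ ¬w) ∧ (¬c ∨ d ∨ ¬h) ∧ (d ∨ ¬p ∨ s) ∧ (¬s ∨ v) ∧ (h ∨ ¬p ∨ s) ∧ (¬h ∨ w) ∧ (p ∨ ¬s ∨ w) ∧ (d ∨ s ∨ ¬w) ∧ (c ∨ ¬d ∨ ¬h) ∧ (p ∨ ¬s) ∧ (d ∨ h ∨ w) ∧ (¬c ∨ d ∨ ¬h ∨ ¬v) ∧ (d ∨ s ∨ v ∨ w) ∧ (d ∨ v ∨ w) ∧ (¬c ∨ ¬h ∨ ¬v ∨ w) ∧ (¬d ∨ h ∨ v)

v = False, h = True, s = False, d = True, p = True, c = True, w = True

Set v = False.
  then (¬s ∨ v) forces s = False.
Set h = True.
  then (¬h ∨ w) forces w = True.
  then (d ∨ s ∨ ¬w) forces d = True.
  then (c ∨ ¬d ∨ ¬h) forces c = True.
Set p = True.
All clauses satisfied.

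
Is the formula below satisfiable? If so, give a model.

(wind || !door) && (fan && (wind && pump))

wind = True; door = True; fan = True; pump = True

  wind || !door = True
    !door = False
  fan && (wind && pump) = True
    wind && pump = True
Both conjuncts True, so the formula holds.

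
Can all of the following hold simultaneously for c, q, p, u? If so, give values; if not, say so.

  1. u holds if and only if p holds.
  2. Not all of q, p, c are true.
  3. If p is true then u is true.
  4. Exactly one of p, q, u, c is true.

c=T, q=F, p=F, u=F

  (1) u=F, p=F — same ✓
  (2) {q, p, c}: 1/3 true — not all ✓
  (3) p=F ⇒ u: vacuous ✓
  (4) {p, q, u, c}: 1 true — exactly one ✓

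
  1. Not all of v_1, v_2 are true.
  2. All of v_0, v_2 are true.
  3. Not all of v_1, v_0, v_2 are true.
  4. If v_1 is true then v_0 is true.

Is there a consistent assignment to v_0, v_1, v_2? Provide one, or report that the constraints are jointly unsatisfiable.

v_0 = True, v_1 = False, v_2 = True

  (1) {v_1, v_2}: 1/2 true — not all ✓
  (2) {v_0, v_2}: all 2 true ✓
  (3) {v_1, v_0, v_2}: 2/3 true — not all ✓
  (4) v_1=F ⇒ v_0: vacuous ✓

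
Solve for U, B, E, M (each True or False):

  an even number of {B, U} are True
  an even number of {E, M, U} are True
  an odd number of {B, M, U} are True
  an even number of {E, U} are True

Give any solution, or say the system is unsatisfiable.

Adding constraints 1, 2, 3, 4 mod 2: every variable appears an even number of times on the left, so the left side is 0.
But the right sides sum to 1 (mod 2). 0 ≠ 1 — the system is inconsistent.

Unsatisfiable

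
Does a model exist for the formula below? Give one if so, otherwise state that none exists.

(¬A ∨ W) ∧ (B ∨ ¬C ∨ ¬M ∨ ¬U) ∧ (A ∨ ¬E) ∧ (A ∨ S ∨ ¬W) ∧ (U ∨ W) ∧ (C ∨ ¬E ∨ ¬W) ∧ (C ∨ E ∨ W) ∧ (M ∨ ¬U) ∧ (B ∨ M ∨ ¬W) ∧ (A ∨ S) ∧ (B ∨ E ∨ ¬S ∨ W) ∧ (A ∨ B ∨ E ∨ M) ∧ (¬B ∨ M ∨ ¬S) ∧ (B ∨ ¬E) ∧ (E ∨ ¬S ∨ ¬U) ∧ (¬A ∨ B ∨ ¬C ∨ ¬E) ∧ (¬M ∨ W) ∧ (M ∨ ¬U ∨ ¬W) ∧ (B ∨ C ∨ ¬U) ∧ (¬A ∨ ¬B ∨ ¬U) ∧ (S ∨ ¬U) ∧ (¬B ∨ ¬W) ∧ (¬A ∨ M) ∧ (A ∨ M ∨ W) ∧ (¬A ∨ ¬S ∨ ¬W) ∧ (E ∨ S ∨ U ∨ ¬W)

Try E = True:
  (A ∨ ¬E) forces A = True.
  (¬A ∨ W) forces W = True.
  (C ∨ ¬E ∨ ¬W) forces C = True.
  (B ∨ ¬E) forces B = True.
  clause (¬B ∨ ¬W) is falsified — backtrack.
So E = False.
Set B = False.
Set W = True.
  then (B ∨ M ∨ ¬W) forces M = True.
Set C = True.
  then (B ∨ ¬C ∨ ¬M ∨ ¬U) forces U = False.
  then (E ∨ S ∨ U ∨ ¬W) forces S = True.
  then (¬A ∨ ¬S ∨ ¬W) forces A = False.
All clauses satisfied.

E: False, B: False, W: True, C: True, U: False, A: False, M: True, S: True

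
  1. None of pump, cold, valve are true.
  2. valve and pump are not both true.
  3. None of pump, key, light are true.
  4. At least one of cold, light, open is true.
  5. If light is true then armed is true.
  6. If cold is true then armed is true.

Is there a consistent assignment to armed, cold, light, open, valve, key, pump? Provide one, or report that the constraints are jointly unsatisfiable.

armed = False, cold = False, light = False, open = True, valve = False, key = False, pump = False

  (1) {pump, cold, valve}: 0 true — none ✓
  (2) valve=F, pump=F — not both ✓
  (3) {pump, key, light}: 0 true — none ✓
  (4) {cold, light, open}: 1 true — at least one ✓
  (5) light=F ⇒ armed: vacuous ✓
  (6) cold=F ⇒ armed: vacuous ✓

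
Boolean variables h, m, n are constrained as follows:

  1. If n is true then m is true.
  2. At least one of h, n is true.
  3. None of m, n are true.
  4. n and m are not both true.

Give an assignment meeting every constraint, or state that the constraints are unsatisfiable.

h: True, m: False, n: False

  (1) n=F ⇒ m: vacuous ✓
  (2) {h, n}: 1 true — at least one ✓
  (3) {m, n}: 0 true — none ✓
  (4) n=F, m=F — not both ✓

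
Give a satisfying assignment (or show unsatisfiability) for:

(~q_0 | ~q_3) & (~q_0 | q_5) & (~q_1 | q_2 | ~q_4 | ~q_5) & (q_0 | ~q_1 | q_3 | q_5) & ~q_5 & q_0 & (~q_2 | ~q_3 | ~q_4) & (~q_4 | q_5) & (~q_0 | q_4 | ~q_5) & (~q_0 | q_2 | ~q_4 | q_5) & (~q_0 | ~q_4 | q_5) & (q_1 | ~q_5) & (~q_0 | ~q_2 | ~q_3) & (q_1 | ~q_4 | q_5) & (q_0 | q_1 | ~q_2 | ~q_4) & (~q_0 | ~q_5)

No satisfying assignment exists.

Case q_5 = True:
  Clause (~q_5) is falsified — contradiction.
Case q_5 = False:
  (~q_0 | q_5) forces q_0 = False.
  Clause (q_0) is falsified — contradiction.
Both cases fail, so the formula is unsatisfiable.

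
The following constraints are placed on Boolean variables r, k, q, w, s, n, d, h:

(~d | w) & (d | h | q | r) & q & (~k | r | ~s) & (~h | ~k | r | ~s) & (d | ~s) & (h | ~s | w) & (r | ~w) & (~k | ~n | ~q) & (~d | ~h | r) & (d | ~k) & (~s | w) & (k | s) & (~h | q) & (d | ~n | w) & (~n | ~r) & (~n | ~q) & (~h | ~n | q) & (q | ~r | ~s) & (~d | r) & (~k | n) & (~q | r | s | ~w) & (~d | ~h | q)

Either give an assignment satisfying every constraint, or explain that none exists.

r = True; k = False; q = True; w = True; s = True; n = False; d = True; h = False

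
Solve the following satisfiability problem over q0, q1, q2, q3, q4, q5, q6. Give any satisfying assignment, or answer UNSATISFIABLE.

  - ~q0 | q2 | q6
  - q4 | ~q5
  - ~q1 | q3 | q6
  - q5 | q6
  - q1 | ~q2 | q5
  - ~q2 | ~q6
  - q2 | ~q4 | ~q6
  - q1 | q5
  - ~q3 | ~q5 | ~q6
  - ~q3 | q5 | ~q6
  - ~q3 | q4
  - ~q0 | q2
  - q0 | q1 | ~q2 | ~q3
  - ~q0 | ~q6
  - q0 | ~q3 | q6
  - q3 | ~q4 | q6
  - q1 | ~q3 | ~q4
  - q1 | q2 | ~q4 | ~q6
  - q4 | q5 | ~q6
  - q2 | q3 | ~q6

Set q0 = True.
  then (~q0 | q2) forces q2 = True.
  then (~q0 | ~q6) forces q6 = False.
  then (q5 | q6) forces q5 = True.
  then (q4 | ~q5) forces q4 = True.
  then (q3 | ~q4 | q6) forces q3 = True.
  then (q1 | ~q3 | ~q4) forces q1 = True.
All clauses satisfied.

q0=T, q1=T, q2=T, q3=T, q4=T, q5=T, q6=F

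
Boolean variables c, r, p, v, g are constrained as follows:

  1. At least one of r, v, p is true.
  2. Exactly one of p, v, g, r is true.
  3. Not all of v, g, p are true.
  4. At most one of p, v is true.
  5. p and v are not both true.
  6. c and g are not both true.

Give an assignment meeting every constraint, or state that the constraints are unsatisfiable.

c=T; r=F; p=F; v=T; g=F

  (1) {r, v, p}: 1 true — at least one ✓
  (2) {p, v, g, r}: 1 true — exactly one ✓
  (3) {v, g, p}: 1/3 true — not all ✓
  (4) {p, v}: 1 true — at most one ✓
  (5) p=F, v=T — not both ✓
  (6) c=T, g=F — not both ✓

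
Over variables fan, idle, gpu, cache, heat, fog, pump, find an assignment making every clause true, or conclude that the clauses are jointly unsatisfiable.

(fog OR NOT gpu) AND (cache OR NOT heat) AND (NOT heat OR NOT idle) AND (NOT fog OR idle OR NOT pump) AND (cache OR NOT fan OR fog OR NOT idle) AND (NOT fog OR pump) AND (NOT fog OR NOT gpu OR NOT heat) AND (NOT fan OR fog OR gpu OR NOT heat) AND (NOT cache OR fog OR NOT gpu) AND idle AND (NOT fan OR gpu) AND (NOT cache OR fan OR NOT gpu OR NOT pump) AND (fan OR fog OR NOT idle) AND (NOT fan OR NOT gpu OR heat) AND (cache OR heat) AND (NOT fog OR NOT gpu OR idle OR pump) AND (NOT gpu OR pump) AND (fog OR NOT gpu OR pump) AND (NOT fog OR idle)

fan = False; idle = True; gpu = False; cache = True; heat = False; fog = True; pump = True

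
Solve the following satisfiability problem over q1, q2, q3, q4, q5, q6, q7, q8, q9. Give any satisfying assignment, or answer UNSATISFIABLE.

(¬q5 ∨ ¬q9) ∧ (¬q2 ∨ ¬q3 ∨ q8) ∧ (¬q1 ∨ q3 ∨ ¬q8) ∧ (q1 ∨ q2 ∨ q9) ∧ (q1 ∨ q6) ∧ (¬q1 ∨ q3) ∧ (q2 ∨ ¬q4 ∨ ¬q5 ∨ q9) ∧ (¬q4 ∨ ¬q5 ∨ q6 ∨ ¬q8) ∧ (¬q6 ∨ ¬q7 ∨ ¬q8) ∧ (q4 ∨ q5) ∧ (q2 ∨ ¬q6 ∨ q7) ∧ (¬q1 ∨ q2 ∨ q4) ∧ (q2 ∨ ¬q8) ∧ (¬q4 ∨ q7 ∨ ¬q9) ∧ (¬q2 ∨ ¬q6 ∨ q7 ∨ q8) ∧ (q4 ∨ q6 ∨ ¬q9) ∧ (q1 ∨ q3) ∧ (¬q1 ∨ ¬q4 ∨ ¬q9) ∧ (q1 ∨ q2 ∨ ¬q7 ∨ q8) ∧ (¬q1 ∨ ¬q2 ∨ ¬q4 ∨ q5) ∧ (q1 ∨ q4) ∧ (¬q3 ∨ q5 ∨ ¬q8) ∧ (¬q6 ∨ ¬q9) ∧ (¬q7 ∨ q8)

q1: True, q2: True, q3: True, q4: False, q5: True, q6: False, q7: False, q8: True, q9: False

Set q1 = True.
  then (¬q1 ∨ q3) forces q3 = True.
Set q2 = True.
  then (¬q2 ∨ ¬q3 ∨ q8) forces q8 = True.
  then (¬q3 ∨ q5 ∨ ¬q8) forces q5 = True.
  then (¬q5 ∨ ¬q9) forces q9 = False.
Set q4 = False.
Set q6 = False.
Set q7 = False.
All clauses satisfied.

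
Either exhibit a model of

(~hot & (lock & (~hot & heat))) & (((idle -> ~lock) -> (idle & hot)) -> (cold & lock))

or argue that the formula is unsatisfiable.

hot = False, lock = True, heat = True, cold = True, idle = True

  ~hot & (lock & (~hot & heat)) = True
    ~hot = True
    lock & (~hot & heat) = True
      ~hot & heat = True
        ~hot = True
  ((idle -> ~lock) -> (idle & hot)) -> (cold & lock) = True
    (idle -> ~lock) -> (idle & hot) = True
      idle -> ~lock = False
        ~lock = False
      idle & hot = False
    cold & lock = True
Both conjuncts True, so the formula holds.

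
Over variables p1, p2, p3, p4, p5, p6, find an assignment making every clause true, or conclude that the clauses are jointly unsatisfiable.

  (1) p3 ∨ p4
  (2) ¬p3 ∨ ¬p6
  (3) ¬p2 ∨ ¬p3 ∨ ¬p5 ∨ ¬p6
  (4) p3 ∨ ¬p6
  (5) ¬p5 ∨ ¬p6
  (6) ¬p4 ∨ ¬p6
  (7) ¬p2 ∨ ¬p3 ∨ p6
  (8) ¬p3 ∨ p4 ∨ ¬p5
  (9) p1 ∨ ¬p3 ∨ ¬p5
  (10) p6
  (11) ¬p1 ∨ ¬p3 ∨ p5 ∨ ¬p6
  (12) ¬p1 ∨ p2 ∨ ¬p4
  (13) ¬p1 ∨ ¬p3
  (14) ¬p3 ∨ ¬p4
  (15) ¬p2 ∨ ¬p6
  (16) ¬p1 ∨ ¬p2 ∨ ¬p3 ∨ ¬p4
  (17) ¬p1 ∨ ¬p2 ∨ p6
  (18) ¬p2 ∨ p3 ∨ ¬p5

Unsatisfiable — no assignment works.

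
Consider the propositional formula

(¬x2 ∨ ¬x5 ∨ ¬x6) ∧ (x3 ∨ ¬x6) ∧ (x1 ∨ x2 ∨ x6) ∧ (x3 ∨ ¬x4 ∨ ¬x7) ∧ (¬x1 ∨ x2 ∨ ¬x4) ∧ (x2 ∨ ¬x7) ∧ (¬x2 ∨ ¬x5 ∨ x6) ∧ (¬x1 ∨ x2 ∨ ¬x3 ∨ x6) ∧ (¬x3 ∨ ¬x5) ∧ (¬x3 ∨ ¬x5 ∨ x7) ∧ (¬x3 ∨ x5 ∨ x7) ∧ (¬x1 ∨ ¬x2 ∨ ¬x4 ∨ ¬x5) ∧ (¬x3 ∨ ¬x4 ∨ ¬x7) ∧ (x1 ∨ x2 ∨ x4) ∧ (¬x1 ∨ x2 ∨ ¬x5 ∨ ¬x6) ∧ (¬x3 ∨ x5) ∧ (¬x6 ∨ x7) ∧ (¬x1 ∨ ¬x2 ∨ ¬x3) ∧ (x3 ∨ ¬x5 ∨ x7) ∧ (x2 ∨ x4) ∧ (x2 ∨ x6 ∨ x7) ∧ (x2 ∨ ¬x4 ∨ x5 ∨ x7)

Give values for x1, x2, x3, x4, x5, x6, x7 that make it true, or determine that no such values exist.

x1 = True, x2 = True, x3 = False, x4 = True, x5 = False, x6 = False, x7 = False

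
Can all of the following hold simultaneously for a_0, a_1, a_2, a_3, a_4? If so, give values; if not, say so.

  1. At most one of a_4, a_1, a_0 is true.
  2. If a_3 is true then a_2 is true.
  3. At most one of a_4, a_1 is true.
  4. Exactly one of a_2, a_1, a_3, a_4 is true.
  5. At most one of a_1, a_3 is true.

a_0=F, a_1=F, a_2=T, a_3=F, a_4=F

  (1) {a_4, a_1, a_0}: 0 true — at most one ✓
  (2) a_3=F ⇒ a_2: vacuous ✓
  (3) {a_4, a_1}: 0 true — at most one ✓
  (4) {a_2, a_1, a_3, a_4}: 1 true — exactly one ✓
  (5) {a_1, a_3}: 0 true — at most one ✓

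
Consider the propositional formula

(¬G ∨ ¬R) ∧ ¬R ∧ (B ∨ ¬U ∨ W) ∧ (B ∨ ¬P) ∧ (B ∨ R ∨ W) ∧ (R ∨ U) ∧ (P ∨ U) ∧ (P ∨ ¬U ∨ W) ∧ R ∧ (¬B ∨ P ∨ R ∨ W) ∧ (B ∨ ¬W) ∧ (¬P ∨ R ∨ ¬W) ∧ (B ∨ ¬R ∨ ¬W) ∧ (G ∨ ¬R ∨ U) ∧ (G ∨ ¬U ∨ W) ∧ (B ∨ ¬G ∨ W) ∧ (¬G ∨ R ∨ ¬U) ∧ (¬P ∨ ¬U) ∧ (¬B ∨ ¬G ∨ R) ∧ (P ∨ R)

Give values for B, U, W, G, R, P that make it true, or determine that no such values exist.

Unsatisfiable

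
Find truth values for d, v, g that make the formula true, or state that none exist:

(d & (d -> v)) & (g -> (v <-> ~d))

d: True, v: True, g: False

  d & (d -> v) = True
    d -> v = True
  g -> (v <-> ~d) = True
    v <-> ~d = False
      ~d = False
Both conjuncts True, so the formula holds.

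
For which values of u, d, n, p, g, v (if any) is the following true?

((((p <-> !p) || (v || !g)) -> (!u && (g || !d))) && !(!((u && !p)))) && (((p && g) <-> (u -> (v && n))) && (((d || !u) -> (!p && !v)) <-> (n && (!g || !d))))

u = True, d = False, n = True, p = False, g = True, v = False

  (((p <-> !p) || (v || !g)) -> (!u && (g || !d))) && !(!((u && !p))) = True
    ((p <-> !p) || (v || !g)) -> (!u && (g || !d)) = True
      (p <-> !p) || (v || !g) = False
        p <-> !p = False
          !p = True
        v || !g = False
          !g = False
      !u && (g || !d) = False
        !u = False
        g || !d = True
          !d = True
    !(!((u && !p))) = True
      !((u && !p)) = False
        u && !p = True
          !p = True
  ((p && g) <-> (u -> (v && n))) && (((d || !u) -> (!p && !v)) <-> (n && (!g || !d))) = True
    (p && g) <-> (u -> (v && n)) = True
      p && g = False
      u -> (v && n) = False
        v && n = False
    ((d || !u) -> (!p && !v)) <-> (n && (!g || !d)) = True
      (d || !u) -> (!p && !v) = True
        d || !u = False
          !u = False
        !p && !v = True
          !p = True
          !v = True
      n && (!g || !d) = True
        !g || !d = True
          !g = False
          !d = True
Both conjuncts True, so the formula holds.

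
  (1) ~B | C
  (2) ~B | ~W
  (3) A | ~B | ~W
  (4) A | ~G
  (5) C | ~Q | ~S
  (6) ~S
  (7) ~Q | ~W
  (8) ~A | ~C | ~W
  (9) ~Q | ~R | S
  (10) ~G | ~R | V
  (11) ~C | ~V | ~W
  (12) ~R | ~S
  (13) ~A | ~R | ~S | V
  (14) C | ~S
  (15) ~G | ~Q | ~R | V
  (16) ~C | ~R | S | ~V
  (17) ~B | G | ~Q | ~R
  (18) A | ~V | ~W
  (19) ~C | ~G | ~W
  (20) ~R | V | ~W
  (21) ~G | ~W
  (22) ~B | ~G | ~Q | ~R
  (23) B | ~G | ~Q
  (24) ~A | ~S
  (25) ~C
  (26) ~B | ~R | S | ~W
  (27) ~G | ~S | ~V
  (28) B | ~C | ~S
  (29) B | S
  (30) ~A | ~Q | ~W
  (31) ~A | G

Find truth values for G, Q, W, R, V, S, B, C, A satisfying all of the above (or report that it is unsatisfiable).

The formula is unsatisfiable.

Case S = True:
  Clause (~S) is falsified — contradiction.
Case S = False:
  (~C) forces C = False.
  (~B | C) forces B = False.
  Clause (B | S) is falsified — contradiction.
Both cases fail, so the formula is unsatisfiable.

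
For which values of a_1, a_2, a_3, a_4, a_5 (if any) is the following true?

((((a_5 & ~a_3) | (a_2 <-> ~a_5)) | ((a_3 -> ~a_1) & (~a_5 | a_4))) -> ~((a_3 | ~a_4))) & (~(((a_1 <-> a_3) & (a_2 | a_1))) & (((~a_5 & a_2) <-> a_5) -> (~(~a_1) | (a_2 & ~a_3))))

a_1=T, a_2=F, a_3=F, a_4=T, a_5=T

  (((a_5 & ~a_3) | (a_2 <-> ~a_5)) | ((a_3 -> ~a_1) & (~a_5 | a_4))) -> ~((a_3 | ~a_4)) = True
    ((a_5 & ~a_3) | (a_2 <-> ~a_5)) | ((a_3 -> ~a_1) & (~a_5 | a_4)) = True
      (a_5 & ~a_3) | (a_2 <-> ~a_5) = True
        a_5 & ~a_3 = True
          ~a_3 = True
        a_2 <-> ~a_5 = True
          ~a_5 = False
      (a_3 -> ~a_1) & (~a_5 | a_4) = True
        a_3 -> ~a_1 = True
          ~a_1 = False
        ~a_5 | a_4 = True
          ~a_5 = False
    ~((a_3 | ~a_4)) = True
      a_3 | ~a_4 = False
        ~a_4 = False
  ~(((a_1 <-> a_3) & (a_2 | a_1))) & (((~a_5 & a_2) <-> a_5) -> (~(~a_1) | (a_2 & ~a_3))) = True
    ~(((a_1 <-> a_3) & (a_2 | a_1))) = True
      (a_1 <-> a_3) & (a_2 | a_1) = False
        a_1 <-> a_3 = False
        a_2 | a_1 = True
    ((~a_5 & a_2) <-> a_5) -> (~(~a_1) | (a_2 & ~a_3)) = True
      (~a_5 & a_2) <-> a_5 = False
        ~a_5 & a_2 = False
          ~a_5 = False
      ~(~a_1) | (a_2 & ~a_3) = True
        ~(~a_1) = True
          ~a_1 = False
        a_2 & ~a_3 = False
          ~a_3 = True
Both conjuncts True, so the formula holds.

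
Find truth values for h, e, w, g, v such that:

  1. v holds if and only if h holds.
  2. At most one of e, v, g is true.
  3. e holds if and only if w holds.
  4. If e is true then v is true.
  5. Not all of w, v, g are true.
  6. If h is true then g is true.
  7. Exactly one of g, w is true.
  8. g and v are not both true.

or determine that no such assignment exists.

h = False, e = False, w = False, g = True, v = False

  (1) v=F, h=F — same ✓
  (2) {e, v, g}: 1 true — at most one ✓
  (3) e=F, w=F — same ✓
  (4) e=F ⇒ v: vacuous ✓
  (5) {w, v, g}: 1/3 true — not all ✓
  (6) h=F ⇒ g: vacuous ✓
  (7) {g, w}: 1 true — exactly one ✓
  (8) g=T, v=F — not both ✓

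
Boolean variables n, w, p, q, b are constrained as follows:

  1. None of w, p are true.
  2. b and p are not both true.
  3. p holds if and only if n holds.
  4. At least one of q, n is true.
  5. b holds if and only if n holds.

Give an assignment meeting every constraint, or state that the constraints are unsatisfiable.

n=F, w=F, p=F, q=T, b=F

  (1) {w, p}: 0 true — none ✓
  (2) b=F, p=F — not both ✓
  (3) p=F, n=F — same ✓
  (4) {q, n}: 1 true — at least one ✓
  (5) b=F, n=F — same ✓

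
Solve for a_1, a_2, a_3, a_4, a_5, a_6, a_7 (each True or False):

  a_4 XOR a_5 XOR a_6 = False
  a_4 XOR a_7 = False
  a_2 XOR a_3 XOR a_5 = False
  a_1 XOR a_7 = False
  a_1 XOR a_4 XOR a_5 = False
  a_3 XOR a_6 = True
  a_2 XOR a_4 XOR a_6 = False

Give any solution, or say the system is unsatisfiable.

a_1 = True, a_2 = False, a_3 = False, a_4 = True, a_5 = False, a_6 = True, a_7 = True

a_4 XOR a_5 XOR a_6 = T XOR F XOR T = False ✓
a_4 XOR a_7 = T XOR T = False ✓
a_2 XOR a_3 XOR a_5 = F XOR F XOR F = False ✓
a_1 XOR a_7 = T XOR T = False ✓
a_1 XOR a_4 XOR a_5 = T XOR T XOR F = False ✓
a_3 XOR a_6 = F XOR T = True ✓
a_2 XOR a_4 XOR a_6 = F XOR T XOR T = False ✓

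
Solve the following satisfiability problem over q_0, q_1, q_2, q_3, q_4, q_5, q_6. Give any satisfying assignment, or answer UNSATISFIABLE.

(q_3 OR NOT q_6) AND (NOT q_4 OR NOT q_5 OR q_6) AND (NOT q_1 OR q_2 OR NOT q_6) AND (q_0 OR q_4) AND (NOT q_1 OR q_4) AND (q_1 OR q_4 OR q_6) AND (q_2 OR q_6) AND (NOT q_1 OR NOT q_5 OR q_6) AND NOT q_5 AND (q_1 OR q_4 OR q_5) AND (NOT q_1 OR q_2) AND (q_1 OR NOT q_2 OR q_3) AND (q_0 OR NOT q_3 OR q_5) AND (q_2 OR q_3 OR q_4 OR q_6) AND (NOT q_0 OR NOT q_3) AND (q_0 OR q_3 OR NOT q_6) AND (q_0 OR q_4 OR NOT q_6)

Unit clause (NOT q_5) forces q_5 = False.
Set q_0 = True.
  then (NOT q_0 OR NOT q_3) forces q_3 = False.
  then (q_3 OR NOT q_6) forces q_6 = False.
  then (q_2 OR q_6) forces q_2 = True.
  then (q_1 OR NOT q_2 OR q_3) forces q_1 = True.
  then (NOT q_1 OR q_4) forces q_4 = True.
All clauses satisfied.

q_0 = True, q_1 = True, q_2 = True, q_3 = False, q_4 = True, q_5 = False, q_6 = False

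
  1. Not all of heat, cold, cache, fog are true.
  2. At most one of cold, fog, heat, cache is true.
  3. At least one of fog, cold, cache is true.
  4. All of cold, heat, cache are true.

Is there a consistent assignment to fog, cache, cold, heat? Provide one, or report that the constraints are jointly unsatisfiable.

Case heat = True:
  (2) with heat=T forces cold = False.
  Constraint (4) is violated (cold=F) — contradiction.
Case heat = False:
  Constraint (4) is violated (heat=F) — contradiction.
Both cases fail — unsatisfiable.

The formula is unsatisfiable.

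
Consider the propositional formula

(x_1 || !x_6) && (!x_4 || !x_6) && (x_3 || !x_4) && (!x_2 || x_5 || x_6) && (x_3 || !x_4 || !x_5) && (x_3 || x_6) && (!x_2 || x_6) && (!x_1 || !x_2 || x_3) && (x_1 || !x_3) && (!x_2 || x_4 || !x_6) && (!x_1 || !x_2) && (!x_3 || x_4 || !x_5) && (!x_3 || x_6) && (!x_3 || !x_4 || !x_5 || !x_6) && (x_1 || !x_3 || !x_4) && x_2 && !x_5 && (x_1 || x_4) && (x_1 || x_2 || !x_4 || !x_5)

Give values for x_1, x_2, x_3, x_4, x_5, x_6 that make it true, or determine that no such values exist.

Unsatisfiable

Case x_2 = True:
  (!x_2 || x_6) forces x_6 = True.
  (x_1 || !x_6) forces x_1 = True.
  Clause (!x_1 || !x_2) is falsified — contradiction.
Case x_2 = False:
  Clause (x_2) is falsified — contradiction.
Both cases fail, so the formula is unsatisfiable.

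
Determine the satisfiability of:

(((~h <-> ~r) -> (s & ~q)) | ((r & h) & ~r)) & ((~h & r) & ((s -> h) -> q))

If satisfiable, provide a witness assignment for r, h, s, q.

r = True, h = False, s = False, q = True

  ((~h <-> ~r) -> (s & ~q)) | ((r & h) & ~r) = True
    (~h <-> ~r) -> (s & ~q) = True
      ~h <-> ~r = False
        ~h = True
        ~r = False
      s & ~q = False
        ~q = False
    (r & h) & ~r = False
      r & h = False
      ~r = False
  (~h & r) & ((s -> h) -> q) = True
    ~h & r = True
      ~h = True
    (s -> h) -> q = True
      s -> h = True
Both conjuncts True, so the formula holds.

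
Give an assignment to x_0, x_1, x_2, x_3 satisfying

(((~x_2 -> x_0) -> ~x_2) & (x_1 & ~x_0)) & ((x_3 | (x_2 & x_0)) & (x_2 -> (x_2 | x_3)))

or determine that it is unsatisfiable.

x_0=F; x_1=T; x_2=F; x_3=T

  ((~x_2 -> x_0) -> ~x_2) & (x_1 & ~x_0) = True
    (~x_2 -> x_0) -> ~x_2 = True
      ~x_2 -> x_0 = False
        ~x_2 = True
      ~x_2 = True
    x_1 & ~x_0 = True
      ~x_0 = True
  (x_3 | (x_2 & x_0)) & (x_2 -> (x_2 | x_3)) = True
    x_3 | (x_2 & x_0) = True
      x_2 & x_0 = False
    x_2 -> (x_2 | x_3) = True
      x_2 | x_3 = True
Both conjuncts True, so the formula holds.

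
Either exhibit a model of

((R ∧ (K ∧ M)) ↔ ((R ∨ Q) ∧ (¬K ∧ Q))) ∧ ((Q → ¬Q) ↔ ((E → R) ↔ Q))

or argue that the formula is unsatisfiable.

R = False, K = True, M = True, E = True, Q = True

  (R ∧ (K ∧ M)) ↔ ((R ∨ Q) ∧ (¬K ∧ Q)) = True
    R ∧ (K ∧ M) = False
      K ∧ M = True
    (R ∨ Q) ∧ (¬K ∧ Q) = False
      R ∨ Q = True
      ¬K ∧ Q = False
        ¬K = False
  (Q → ¬Q) ↔ ((E → R) ↔ Q) = True
    Q → ¬Q = False
      ¬Q = False
    (E → R) ↔ Q = False
      E → R = False
Both conjuncts True, so the formula holds.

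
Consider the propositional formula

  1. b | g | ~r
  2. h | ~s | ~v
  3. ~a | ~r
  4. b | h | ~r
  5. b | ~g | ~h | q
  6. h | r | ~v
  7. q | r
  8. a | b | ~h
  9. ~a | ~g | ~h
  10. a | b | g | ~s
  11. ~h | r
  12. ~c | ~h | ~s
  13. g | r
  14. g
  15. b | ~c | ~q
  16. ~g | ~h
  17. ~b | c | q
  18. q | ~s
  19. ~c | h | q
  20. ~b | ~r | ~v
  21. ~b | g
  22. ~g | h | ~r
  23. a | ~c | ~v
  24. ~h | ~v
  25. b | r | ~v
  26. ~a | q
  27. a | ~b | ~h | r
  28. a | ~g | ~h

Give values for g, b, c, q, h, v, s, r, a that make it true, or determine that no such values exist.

g = True, b = True, c = True, q = True, h = False, v = False, s = False, r = False, a = False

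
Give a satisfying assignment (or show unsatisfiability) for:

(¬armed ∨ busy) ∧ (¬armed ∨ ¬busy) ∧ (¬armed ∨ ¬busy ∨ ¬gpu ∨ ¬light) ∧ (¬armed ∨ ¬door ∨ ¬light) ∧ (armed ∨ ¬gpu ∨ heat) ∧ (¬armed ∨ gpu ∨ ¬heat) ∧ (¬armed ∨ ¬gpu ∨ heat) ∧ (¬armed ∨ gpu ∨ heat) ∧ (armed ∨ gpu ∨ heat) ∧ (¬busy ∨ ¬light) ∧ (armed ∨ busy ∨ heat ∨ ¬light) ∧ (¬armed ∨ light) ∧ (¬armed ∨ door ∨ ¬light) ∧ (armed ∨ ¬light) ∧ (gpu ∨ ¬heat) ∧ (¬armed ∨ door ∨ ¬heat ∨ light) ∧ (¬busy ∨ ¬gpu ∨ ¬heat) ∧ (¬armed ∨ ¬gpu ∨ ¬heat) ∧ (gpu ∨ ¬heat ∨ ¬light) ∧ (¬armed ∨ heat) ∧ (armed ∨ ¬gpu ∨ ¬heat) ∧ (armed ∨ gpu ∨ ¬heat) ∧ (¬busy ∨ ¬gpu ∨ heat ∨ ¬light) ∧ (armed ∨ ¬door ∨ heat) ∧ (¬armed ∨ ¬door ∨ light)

The formula is unsatisfiable.

Case heat = True:
  (gpu ∨ ¬heat) forces gpu = True.
  (¬busy ∨ ¬gpu ∨ ¬heat) forces busy = False.
  (¬armed ∨ busy) forces armed = False.
  Clause (armed ∨ ¬gpu ∨ ¬heat) is falsified — contradiction.
Case heat = False:
  (¬armed ∨ heat) forces armed = False.
  (armed ∨ ¬gpu ∨ heat) forces gpu = False.
  Clause (armed ∨ gpu ∨ heat) is falsified — contradiction.
Both cases fail, so the formula is unsatisfiable.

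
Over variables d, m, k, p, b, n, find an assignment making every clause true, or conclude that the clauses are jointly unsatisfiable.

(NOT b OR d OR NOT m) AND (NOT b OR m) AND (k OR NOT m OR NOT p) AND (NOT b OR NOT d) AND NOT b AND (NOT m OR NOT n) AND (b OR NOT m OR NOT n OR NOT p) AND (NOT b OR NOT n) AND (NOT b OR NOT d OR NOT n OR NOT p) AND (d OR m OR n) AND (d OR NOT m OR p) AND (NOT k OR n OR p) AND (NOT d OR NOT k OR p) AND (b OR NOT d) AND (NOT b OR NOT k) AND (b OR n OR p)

d: False, m: False, k: False, p: False, b: False, n: True

Unit clause (NOT b) forces b = False.
In (b OR NOT d) only NOT d is left, so d = False.
Set m = False.
  then (d OR m OR n) forces n = True.
Set k = False.
Set p = False.
All clauses satisfied.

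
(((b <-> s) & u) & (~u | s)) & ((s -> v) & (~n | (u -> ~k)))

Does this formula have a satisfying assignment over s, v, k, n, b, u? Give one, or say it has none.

s=T, v=T, k=F, n=F, b=T, u=T

  ((b <-> s) & u) & (~u | s) = True
    (b <-> s) & u = True
      b <-> s = True
    ~u | s = True
      ~u = False
  (s -> v) & (~n | (u -> ~k)) = True
    s -> v = True
    ~n | (u -> ~k) = True
      ~n = True
      u -> ~k = True
        ~k = True
Both conjuncts True, so the formula holds.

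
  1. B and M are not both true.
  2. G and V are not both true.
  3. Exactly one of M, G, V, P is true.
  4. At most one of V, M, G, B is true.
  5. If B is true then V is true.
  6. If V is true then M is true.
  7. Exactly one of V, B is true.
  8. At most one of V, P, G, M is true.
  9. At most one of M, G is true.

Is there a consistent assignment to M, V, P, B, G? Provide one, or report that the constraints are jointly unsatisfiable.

Case V = True:
  (2) with V=T forces G = False.
  (3) with V=T forces M = False.
  Constraint (6) is violated (V=T, M=F) — contradiction.
Case V = False:
  (5) with V=F forces B = False.
  Constraint (7) is violated (V=F, B=F) — contradiction.
Both cases fail — unsatisfiable.

Unsatisfiable — no assignment works.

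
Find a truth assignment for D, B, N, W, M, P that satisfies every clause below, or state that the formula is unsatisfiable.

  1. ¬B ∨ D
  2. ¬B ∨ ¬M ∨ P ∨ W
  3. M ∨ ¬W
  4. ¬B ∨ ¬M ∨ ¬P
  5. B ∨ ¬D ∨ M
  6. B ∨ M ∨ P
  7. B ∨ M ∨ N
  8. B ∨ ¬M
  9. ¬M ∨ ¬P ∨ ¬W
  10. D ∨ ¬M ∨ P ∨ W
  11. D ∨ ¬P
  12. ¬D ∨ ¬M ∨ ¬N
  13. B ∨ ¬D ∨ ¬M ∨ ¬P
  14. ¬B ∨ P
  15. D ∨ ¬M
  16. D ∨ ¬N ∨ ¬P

D = True, B = True, N = True, W = False, M = False, P = True

Set D = True.
Try B = False:
  (B ∨ ¬D ∨ M) forces M = True.
  clause (B ∨ ¬M) is falsified — backtrack.
So B = True.
  then (¬B ∨ P) forces P = True.
  then (¬B ∨ ¬M ∨ ¬P) forces M = False.
  then (M ∨ ¬W) forces W = False.
Set N = True.
All clauses satisfied.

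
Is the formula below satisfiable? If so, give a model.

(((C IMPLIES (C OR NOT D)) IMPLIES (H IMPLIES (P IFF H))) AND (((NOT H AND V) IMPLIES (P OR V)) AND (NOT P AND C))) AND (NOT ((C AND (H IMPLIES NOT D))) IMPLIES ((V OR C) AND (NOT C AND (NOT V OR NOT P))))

C = True, H = False, P = False, V = False, D = False

  ((C IMPLIES (C OR NOT D)) IMPLIES (H IMPLIES (P IFF H))) AND (((NOT H AND V) IMPLIES (P OR V)) AND (NOT P AND C)) = True
    (C IMPLIES (C OR NOT D)) IMPLIES (H IMPLIES (P IFF H)) = True
      C IMPLIES (C OR NOT D) = True
        C OR NOT D = True
          NOT D = True
      H IMPLIES (P IFF H) = True
        P IFF H = True
    ((NOT H AND V) IMPLIES (P OR V)) AND (NOT P AND C) = True
      (NOT H AND V) IMPLIES (P OR V) = True
        NOT H AND V = False
          NOT H = True
        P OR V = False
      NOT P AND C = True
        NOT P = True
  NOT ((C AND (H IMPLIES NOT D))) IMPLIES ((V OR C) AND (NOT C AND (NOT V OR NOT P))) = True
    NOT ((C AND (H IMPLIES NOT D))) = False
      C AND (H IMPLIES NOT D) = True
        H IMPLIES NOT D = True
          NOT D = True
    (V OR C) AND (NOT C AND (NOT V OR NOT P)) = False
      V OR C = True
      NOT C AND (NOT V OR NOT P) = False
        NOT C = False
        NOT V OR NOT P = True
          NOT V = True
          NOT P = True
Both conjuncts True, so the formula holds.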